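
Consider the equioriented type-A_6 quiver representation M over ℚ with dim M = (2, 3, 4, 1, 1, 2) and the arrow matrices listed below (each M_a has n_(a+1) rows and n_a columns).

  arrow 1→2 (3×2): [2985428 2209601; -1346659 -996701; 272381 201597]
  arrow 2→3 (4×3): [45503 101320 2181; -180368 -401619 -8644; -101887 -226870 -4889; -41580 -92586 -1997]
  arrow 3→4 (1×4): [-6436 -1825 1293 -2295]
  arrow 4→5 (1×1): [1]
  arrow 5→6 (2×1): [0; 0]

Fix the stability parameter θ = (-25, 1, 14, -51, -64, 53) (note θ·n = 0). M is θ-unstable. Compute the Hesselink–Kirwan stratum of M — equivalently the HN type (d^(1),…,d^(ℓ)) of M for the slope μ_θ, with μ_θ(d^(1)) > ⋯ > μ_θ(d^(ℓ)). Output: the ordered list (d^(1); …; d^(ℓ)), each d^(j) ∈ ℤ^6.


Interval decomposition of M: I[1,3], I[1,5], I[2,3], I[3,3], I[6,6]^2.
HN type (ℓ=4): μ^(1)=53; μ^(2)=14; μ^(3)=1; μ^(4)=-25

((0, 0, 0, 0, 0, 2); (0, 0, 3, 0, 0, 0); (0, 2, 0, 0, 0, 0); (2, 1, 1, 1, 1, 0))


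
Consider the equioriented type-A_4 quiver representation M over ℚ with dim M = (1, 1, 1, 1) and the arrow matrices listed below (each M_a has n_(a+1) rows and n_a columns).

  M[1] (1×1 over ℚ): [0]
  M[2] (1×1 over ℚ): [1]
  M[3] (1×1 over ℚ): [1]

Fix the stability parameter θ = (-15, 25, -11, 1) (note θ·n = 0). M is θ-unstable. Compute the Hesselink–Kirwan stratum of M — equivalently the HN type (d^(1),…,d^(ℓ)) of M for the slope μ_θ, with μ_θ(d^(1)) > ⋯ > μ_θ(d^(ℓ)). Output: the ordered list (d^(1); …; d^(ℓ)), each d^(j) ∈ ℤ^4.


Interval decomposition of M: I[1,1], I[2,4].
HN type (ℓ=2): μ^(1)=5; μ^(2)=-15

((0, 1, 1, 1); (1, 0, 0, 0))


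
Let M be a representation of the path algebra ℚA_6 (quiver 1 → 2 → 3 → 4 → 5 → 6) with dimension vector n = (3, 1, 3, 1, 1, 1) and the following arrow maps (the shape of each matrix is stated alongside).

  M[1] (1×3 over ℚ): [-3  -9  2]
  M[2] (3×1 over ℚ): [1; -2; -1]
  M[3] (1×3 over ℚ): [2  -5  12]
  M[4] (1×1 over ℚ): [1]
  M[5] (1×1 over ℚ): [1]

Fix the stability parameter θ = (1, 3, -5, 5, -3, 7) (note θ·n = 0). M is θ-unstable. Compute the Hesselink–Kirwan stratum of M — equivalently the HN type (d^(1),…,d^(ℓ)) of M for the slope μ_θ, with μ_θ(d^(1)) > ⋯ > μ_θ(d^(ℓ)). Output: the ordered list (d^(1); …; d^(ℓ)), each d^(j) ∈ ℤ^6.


Via rank(M_{q-1}∘⋯∘M_p): M ≅ I[1,1]^2, I[1,3], I[3,3], I[3,6].
μ_θ-semistable layers: μ^(1)=7; μ^(2)=1; μ^(3)=-1/3; μ^(4)=-5

((0, 0, 0, 0, 0, 1); (2, 0, 0, 1, 1, 0); (1, 1, 1, 0, 0, 0); (0, 0, 2, 0, 0, 0))


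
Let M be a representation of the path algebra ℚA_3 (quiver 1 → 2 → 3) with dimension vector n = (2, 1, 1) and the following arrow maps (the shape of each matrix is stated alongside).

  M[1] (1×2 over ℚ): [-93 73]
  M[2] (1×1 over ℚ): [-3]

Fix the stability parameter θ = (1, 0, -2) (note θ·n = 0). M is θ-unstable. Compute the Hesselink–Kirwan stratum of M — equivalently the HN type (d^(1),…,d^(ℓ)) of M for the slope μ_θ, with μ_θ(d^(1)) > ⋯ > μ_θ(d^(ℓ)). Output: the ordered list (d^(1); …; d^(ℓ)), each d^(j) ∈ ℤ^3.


Interval decomposition of M: I[1,1], I[1,3].
HN type (ℓ=2): μ^(1)=1; μ^(2)=-1/3

((1, 0, 0); (1, 1, 1))


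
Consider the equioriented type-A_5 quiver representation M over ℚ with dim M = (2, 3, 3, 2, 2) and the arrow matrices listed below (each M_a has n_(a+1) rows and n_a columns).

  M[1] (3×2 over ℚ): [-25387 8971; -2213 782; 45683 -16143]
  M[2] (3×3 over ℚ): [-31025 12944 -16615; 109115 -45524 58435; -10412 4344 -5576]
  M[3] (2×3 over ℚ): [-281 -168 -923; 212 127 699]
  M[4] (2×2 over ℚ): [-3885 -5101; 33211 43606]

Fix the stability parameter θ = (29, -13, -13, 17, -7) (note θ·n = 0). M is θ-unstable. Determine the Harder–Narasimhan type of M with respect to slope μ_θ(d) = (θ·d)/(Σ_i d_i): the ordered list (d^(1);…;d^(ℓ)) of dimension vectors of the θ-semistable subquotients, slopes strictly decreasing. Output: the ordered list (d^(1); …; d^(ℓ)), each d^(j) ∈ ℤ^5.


Barcode: M ≅ I[1,2], I[1,5], I[2,5], I[3,3]. HN layers by μ_θ (4 steps, strictly decreasing):
  μ^(1)=8; μ^(2)=5; μ^(3)=1; μ^(4)=-13

((1, 1, 0, 0, 0); (0, 0, 0, 2, 2); (1, 1, 1, 0, 0); (0, 1, 2, 0, 0))


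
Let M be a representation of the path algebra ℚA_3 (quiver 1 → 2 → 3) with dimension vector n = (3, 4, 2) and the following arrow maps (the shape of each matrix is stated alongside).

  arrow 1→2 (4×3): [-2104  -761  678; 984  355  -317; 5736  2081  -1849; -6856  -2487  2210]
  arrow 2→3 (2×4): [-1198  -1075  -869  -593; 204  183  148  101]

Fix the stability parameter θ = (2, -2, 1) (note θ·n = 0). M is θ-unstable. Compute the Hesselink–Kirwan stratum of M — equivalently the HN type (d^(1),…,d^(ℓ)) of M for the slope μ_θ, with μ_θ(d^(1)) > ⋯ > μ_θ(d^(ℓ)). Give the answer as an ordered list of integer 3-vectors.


Via rank(M_{q-1}∘⋯∘M_p): M ≅ I[1,1], I[1,3]^2, I[2,2]^2.
μ_θ-semistable layers: μ^(1)=2; μ^(2)=1; μ^(3)=0; μ^(4)=-2

((1, 0, 0); (0, 0, 2); (2, 2, 0); (0, 2, 0))


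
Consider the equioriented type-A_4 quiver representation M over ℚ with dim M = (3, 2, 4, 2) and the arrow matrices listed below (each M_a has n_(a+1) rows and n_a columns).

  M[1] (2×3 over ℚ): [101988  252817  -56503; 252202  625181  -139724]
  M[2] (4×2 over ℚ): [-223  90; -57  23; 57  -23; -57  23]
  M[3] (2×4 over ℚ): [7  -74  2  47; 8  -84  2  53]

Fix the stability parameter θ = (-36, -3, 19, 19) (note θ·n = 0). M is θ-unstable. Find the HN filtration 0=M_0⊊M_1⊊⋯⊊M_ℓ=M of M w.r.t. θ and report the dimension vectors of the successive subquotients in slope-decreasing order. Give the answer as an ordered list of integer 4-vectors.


Barcode: M ≅ I[1,1], I[1,4]^2, I[3,3]^2. HN layers by μ_θ (3 steps, strictly decreasing):
  μ^(1)=19; μ^(2)=-3; μ^(3)=-36

((0, 0, 4, 2); (0, 2, 0, 0); (3, 0, 0, 0))


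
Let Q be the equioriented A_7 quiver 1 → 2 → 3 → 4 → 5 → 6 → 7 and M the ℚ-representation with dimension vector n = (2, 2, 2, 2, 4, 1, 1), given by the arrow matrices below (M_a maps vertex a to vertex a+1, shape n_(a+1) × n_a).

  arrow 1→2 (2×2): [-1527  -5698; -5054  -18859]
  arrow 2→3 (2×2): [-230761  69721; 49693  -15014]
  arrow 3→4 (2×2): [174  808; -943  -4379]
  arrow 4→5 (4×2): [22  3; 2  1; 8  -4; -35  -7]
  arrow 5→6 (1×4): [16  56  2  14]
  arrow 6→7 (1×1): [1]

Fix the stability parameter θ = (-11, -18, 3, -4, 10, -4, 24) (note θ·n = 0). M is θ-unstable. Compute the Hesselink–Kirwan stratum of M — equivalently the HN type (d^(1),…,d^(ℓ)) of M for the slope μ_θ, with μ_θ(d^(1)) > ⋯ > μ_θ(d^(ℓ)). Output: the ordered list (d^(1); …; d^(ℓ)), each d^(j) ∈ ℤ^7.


Via rank(M_{q-1}∘⋯∘M_p): M ≅ I[1,5], I[1,7], I[5,5]^2.
μ_θ-semistable layers: μ^(1)=24; μ^(2)=10; μ^(3)=3; μ^(4)=-1/2; μ^(5)=-29/2

((0, 0, 0, 0, 0, 0, 1); (0, 0, 0, 0, 3, 0, 0); (0, 0, 0, 0, 1, 1, 0); (0, 0, 2, 2, 0, 0, 0); (2, 2, 0, 0, 0, 0, 0))


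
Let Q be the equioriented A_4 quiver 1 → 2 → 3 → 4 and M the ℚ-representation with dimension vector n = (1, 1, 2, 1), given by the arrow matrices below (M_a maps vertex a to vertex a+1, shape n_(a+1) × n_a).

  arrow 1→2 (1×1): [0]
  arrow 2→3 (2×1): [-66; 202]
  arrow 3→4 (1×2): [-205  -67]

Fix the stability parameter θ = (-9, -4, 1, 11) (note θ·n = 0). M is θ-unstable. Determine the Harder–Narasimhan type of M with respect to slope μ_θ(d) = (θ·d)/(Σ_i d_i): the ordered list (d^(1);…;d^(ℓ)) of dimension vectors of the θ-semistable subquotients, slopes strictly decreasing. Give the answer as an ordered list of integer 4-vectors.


Interval decomposition of M: I[1,1], I[2,4], I[3,3].
HN type (ℓ=4): μ^(1)=11; μ^(2)=1; μ^(3)=-4; μ^(4)=-9

((0, 0, 0, 1); (0, 0, 2, 0); (0, 1, 0, 0); (1, 0, 0, 0))


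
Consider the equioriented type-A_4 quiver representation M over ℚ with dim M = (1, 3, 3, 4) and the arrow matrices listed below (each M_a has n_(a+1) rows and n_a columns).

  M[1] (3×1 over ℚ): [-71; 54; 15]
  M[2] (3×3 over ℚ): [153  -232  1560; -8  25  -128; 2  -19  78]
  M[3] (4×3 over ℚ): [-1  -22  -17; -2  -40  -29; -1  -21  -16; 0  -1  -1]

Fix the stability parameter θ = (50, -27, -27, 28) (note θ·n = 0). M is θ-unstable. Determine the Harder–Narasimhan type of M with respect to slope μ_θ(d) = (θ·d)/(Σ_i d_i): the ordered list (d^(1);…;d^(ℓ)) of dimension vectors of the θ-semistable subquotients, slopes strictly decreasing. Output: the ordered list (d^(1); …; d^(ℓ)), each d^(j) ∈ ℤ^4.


Via rank(M_{q-1}∘⋯∘M_p): M ≅ I[1,4], I[2,4]^2, I[4,4].
μ_θ-semistable layers: μ^(1)=28; μ^(2)=-4/3; μ^(3)=-27

((0, 0, 0, 4); (1, 1, 1, 0); (0, 2, 2, 0))


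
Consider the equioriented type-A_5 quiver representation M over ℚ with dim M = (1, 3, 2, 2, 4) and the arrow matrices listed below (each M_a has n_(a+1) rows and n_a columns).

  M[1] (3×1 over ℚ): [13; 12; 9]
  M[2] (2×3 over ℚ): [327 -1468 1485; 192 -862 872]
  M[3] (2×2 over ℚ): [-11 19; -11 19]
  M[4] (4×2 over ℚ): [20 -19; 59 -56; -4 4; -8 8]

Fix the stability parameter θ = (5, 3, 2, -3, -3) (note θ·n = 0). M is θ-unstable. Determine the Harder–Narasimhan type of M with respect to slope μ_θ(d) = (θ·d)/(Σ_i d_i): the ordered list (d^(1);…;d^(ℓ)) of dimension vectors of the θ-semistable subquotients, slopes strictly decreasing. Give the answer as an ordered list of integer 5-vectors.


Barcode: M ≅ I[1,2], I[2,3], I[2,5], I[4,5], I[5,5]^2. HN layers by μ_θ (4 steps, strictly decreasing):
  μ^(1)=4; μ^(2)=5/2; μ^(3)=-1/4; μ^(4)=-3

((1, 1, 0, 0, 0); (0, 1, 1, 0, 0); (0, 1, 1, 1, 1); (0, 0, 0, 1, 3))


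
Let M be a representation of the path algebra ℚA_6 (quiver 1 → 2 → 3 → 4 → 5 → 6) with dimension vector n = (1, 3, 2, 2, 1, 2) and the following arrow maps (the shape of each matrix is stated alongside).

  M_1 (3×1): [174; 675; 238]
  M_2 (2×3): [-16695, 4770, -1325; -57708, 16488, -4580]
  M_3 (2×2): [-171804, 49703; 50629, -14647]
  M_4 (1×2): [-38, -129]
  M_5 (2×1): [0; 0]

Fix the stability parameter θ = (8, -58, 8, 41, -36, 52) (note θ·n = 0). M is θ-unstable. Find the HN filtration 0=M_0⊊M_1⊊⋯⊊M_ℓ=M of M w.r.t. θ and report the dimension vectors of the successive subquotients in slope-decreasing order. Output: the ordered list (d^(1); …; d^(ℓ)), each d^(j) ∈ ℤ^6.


Via rank(M_{q-1}∘⋯∘M_p): M ≅ I[1,5], I[2,2]^2, I[3,4], I[6,6]^2.
μ_θ-semistable layers: μ^(1)=52; μ^(2)=41; μ^(3)=8; μ^(4)=13/3; μ^(5)=-25; μ^(6)=-58

((0, 0, 0, 0, 0, 2); (0, 0, 0, 1, 0, 0); (0, 0, 1, 0, 0, 0); (0, 0, 1, 1, 1, 0); (1, 1, 0, 0, 0, 0); (0, 2, 0, 0, 0, 0))


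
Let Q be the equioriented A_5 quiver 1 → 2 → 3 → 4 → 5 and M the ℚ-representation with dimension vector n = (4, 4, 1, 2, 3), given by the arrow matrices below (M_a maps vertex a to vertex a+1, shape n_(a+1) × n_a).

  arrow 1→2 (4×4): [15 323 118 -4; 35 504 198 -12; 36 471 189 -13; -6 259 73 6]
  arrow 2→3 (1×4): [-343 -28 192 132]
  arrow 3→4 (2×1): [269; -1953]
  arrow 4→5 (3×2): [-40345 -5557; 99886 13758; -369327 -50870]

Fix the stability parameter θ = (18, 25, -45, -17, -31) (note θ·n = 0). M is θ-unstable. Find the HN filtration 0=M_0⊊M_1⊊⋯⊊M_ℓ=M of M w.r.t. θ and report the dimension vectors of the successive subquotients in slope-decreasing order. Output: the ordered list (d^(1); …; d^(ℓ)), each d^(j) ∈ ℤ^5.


Interval decomposition of M: I[1,2]^3, I[1,5], I[4,5], I[5,5].
HN type (ℓ=5): μ^(1)=25; μ^(2)=18; μ^(3)=-10; μ^(4)=-24; μ^(5)=-31

((0, 3, 0, 0, 0); (3, 0, 0, 0, 0); (1, 1, 1, 1, 1); (0, 0, 0, 1, 1); (0, 0, 0, 0, 1))


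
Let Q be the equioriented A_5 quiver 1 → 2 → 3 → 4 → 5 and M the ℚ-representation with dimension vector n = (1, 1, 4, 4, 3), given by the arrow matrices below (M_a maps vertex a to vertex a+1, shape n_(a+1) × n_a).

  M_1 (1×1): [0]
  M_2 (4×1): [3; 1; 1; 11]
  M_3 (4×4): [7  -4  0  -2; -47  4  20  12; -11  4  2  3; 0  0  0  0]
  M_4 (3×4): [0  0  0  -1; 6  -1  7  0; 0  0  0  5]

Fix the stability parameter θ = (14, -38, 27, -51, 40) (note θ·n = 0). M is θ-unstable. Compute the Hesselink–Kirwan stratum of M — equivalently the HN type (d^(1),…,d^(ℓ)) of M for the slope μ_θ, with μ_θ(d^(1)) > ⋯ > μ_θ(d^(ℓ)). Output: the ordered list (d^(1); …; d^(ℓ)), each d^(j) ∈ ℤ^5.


Via rank(M_{q-1}∘⋯∘M_p): M ≅ I[1,1], I[2,5], I[3,3]^2, I[3,4], I[4,4], I[4,5], I[5,5].
μ_θ-semistable layers: μ^(1)=40; μ^(2)=27; μ^(3)=14; μ^(4)=-12; μ^(5)=-38; μ^(6)=-51

((0, 0, 0, 0, 3); (0, 0, 2, 0, 0); (1, 0, 0, 0, 0); (0, 0, 2, 2, 0); (0, 1, 0, 0, 0); (0, 0, 0, 2, 0))


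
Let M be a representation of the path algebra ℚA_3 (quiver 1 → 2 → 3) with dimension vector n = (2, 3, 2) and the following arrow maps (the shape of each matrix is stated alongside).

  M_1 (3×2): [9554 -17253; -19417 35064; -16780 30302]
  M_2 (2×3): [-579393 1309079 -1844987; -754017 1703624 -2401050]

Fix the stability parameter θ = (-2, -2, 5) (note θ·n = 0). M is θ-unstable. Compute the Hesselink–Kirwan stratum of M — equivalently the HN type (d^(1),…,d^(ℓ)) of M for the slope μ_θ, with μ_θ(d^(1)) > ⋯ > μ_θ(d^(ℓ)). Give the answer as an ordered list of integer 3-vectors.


Via rank(M_{q-1}∘⋯∘M_p): M ≅ I[1,3]^2, I[2,2].
μ_θ-semistable layers: μ^(1)=5; μ^(2)=-2

((0, 0, 2); (2, 3, 0))


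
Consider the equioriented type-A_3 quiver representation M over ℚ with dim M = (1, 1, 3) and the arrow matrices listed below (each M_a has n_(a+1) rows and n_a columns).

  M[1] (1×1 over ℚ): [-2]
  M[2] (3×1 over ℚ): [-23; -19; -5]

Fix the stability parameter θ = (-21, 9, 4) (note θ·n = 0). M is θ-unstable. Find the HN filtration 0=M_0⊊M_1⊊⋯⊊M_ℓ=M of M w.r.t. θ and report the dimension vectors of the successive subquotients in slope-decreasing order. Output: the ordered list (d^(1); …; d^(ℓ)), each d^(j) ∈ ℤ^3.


Via rank(M_{q-1}∘⋯∘M_p): M ≅ I[1,3], I[3,3]^2.
μ_θ-semistable layers: μ^(1)=13/2; μ^(2)=4; μ^(3)=-21

((0, 1, 1); (0, 0, 2); (1, 0, 0))


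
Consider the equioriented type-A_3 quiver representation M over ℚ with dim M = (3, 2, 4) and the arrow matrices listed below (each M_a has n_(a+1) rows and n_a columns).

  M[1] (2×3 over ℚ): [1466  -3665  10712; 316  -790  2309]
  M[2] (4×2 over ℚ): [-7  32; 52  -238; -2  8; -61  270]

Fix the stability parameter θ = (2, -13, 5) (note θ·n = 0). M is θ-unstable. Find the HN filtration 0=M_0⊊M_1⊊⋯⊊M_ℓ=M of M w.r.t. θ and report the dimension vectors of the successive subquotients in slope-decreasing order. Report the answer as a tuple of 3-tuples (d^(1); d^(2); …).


Barcode: M ≅ I[1,1], I[1,3]^2, I[3,3]^2. HN layers by μ_θ (3 steps, strictly decreasing):
  μ^(1)=5; μ^(2)=2; μ^(3)=-11/2

((0, 0, 4); (1, 0, 0); (2, 2, 0))


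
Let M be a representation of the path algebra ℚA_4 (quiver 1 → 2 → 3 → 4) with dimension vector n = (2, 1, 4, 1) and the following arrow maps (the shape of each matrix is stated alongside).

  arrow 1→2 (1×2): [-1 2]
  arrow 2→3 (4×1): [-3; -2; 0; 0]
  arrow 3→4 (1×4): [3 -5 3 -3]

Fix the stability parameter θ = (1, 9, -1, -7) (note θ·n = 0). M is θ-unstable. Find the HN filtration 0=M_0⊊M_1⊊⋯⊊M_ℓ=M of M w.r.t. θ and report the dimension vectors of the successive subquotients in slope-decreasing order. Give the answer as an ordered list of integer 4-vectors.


Interval decomposition of M: I[1,1], I[1,4], I[3,3]^3.
HN type (ℓ=3): μ^(1)=1; μ^(2)=1/2; μ^(3)=-1

((1, 0, 0, 0); (1, 1, 1, 1); (0, 0, 3, 0))


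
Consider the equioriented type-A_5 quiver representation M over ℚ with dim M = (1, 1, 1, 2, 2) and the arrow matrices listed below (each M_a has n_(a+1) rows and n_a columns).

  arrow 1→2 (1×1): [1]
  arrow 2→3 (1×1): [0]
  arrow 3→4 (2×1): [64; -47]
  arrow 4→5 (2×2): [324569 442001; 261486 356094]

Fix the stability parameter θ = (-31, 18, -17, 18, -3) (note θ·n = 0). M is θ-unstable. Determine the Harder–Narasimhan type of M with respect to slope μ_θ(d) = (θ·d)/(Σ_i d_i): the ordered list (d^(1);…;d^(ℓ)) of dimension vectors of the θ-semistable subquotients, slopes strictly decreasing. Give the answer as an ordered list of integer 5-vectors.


Interval decomposition of M: I[1,2], I[3,5], I[4,4], I[5,5].
HN type (ℓ=5): μ^(1)=18; μ^(2)=15/2; μ^(3)=-3; μ^(4)=-17; μ^(5)=-31

((0, 1, 0, 1, 0); (0, 0, 0, 1, 1); (0, 0, 0, 0, 1); (0, 0, 1, 0, 0); (1, 0, 0, 0, 0))


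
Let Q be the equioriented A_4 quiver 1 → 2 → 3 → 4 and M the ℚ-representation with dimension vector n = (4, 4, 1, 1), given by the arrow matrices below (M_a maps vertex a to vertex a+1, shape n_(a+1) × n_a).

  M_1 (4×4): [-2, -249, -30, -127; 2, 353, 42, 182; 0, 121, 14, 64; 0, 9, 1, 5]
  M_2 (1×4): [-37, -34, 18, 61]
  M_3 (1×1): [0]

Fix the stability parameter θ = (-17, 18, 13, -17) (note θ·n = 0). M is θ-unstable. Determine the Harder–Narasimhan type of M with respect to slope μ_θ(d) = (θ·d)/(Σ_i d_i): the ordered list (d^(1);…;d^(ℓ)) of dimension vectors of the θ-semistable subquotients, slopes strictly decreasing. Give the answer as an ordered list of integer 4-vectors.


Interval decomposition of M: I[1,2]^3, I[1,3], I[4,4].
HN type (ℓ=3): μ^(1)=18; μ^(2)=31/2; μ^(3)=-17

((0, 3, 0, 0); (0, 1, 1, 0); (4, 0, 0, 1))


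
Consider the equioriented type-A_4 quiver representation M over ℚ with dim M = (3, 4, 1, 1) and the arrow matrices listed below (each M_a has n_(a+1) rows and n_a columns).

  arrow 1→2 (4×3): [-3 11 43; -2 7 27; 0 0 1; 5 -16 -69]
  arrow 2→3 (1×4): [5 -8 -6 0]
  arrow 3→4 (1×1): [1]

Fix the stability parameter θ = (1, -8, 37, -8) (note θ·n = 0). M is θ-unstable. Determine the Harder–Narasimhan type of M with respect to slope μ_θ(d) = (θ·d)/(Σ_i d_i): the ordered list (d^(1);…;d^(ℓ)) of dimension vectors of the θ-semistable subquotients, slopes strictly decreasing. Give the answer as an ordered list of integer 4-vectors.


Barcode: M ≅ I[1,2]^2, I[1,4], I[2,2]. HN layers by μ_θ (3 steps, strictly decreasing):
  μ^(1)=29/2; μ^(2)=-7/2; μ^(3)=-8

((0, 0, 1, 1); (3, 3, 0, 0); (0, 1, 0, 0))


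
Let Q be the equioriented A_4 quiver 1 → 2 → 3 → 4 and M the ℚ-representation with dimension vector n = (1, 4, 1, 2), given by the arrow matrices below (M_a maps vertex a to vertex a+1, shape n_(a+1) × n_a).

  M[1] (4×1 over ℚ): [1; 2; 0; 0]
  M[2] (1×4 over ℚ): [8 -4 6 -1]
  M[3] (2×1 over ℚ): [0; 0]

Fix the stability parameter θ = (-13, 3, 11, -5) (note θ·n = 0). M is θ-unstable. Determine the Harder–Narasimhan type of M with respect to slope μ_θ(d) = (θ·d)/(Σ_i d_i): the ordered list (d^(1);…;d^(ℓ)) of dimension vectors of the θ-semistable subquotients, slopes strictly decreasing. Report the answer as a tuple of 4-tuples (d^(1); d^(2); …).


Barcode: M ≅ I[1,2], I[2,2]^2, I[2,3], I[4,4]^2. HN layers by μ_θ (4 steps, strictly decreasing):
  μ^(1)=11; μ^(2)=3; μ^(3)=-5; μ^(4)=-13

((0, 0, 1, 0); (0, 4, 0, 0); (0, 0, 0, 2); (1, 0, 0, 0))


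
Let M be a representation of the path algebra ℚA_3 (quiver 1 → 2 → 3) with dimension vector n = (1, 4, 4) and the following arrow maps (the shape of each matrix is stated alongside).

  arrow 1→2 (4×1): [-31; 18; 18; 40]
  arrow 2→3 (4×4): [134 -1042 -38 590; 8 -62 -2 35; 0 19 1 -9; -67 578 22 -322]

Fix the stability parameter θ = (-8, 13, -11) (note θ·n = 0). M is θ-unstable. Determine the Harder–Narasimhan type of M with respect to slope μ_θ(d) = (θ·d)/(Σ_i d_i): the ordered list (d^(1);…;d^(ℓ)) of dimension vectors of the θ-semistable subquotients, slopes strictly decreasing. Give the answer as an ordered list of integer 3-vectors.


Interval decomposition of M: I[1,3], I[2,2], I[2,3]^2, I[3,3].
HN type (ℓ=4): μ^(1)=13; μ^(2)=1; μ^(3)=-8; μ^(4)=-11

((0, 1, 0); (0, 3, 3); (1, 0, 0); (0, 0, 1))


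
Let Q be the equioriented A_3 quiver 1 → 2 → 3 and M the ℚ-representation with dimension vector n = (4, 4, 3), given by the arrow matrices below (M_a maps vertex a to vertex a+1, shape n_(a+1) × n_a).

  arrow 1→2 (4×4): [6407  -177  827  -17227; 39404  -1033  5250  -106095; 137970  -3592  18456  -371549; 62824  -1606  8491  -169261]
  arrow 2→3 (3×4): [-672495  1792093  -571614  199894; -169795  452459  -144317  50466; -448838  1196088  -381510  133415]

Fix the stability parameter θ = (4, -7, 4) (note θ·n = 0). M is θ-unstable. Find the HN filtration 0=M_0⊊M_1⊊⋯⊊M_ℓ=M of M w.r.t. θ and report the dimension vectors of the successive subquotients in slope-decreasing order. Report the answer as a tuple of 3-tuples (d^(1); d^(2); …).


Barcode: M ≅ I[1,2], I[1,3]^3. HN layers by μ_θ (2 steps, strictly decreasing):
  μ^(1)=4; μ^(2)=-3/2

((0, 0, 3); (4, 4, 0))


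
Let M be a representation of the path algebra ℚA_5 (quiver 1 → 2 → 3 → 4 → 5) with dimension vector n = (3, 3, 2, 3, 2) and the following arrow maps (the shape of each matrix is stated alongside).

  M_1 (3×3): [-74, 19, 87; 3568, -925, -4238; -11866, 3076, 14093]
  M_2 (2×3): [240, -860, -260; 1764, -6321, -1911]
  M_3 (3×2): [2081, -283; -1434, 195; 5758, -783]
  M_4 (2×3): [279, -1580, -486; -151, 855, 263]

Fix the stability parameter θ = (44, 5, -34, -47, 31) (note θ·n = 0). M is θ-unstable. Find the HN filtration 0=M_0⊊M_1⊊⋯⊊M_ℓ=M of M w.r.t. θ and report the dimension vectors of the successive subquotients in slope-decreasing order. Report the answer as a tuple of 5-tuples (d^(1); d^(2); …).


Interval decomposition of M: I[1,1], I[1,2], I[1,5], I[2,2], I[3,5], I[4,4].
HN type (ℓ=7): μ^(1)=44; μ^(2)=31; μ^(3)=49/2; μ^(4)=5; μ^(5)=-8; μ^(6)=-81/2; μ^(7)=-47

((1, 0, 0, 0, 0); (0, 0, 0, 0, 2); (1, 1, 0, 0, 0); (0, 1, 0, 0, 0); (1, 1, 1, 1, 0); (0, 0, 1, 1, 0); (0, 0, 0, 1, 0))


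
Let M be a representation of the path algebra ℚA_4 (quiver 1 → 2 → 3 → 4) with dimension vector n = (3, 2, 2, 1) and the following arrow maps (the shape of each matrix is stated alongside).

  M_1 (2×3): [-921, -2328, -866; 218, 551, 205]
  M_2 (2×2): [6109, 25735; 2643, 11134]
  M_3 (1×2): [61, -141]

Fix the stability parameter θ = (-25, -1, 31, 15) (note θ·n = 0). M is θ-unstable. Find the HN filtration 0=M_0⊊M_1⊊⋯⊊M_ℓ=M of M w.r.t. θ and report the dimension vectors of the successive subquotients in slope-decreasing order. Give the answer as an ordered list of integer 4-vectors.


Via rank(M_{q-1}∘⋯∘M_p): M ≅ I[1,1], I[1,3], I[1,4].
μ_θ-semistable layers: μ^(1)=31; μ^(2)=23; μ^(3)=-1; μ^(4)=-25

((0, 0, 1, 0); (0, 0, 1, 1); (0, 2, 0, 0); (3, 0, 0, 0))


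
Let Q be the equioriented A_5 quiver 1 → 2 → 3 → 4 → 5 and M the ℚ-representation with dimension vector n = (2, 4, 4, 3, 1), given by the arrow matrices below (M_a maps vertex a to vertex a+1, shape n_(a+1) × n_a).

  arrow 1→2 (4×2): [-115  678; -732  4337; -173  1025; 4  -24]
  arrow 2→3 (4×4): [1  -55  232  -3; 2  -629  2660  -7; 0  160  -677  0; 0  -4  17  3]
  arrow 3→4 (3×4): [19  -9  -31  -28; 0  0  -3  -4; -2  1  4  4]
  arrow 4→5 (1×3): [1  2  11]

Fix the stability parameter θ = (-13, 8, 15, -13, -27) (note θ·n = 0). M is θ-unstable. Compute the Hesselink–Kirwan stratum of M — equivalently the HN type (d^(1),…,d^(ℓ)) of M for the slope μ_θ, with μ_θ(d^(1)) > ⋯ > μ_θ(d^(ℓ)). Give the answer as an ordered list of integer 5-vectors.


Interval decomposition of M: I[1,4], I[1,5], I[2,3], I[2,4].
HN type (ℓ=5): μ^(1)=15; μ^(2)=8; μ^(3)=10/3; μ^(4)=-17/4; μ^(5)=-13

((0, 0, 1, 0, 0); (0, 1, 0, 0, 0); (0, 2, 2, 2, 0); (0, 1, 1, 1, 1); (2, 0, 0, 0, 0))


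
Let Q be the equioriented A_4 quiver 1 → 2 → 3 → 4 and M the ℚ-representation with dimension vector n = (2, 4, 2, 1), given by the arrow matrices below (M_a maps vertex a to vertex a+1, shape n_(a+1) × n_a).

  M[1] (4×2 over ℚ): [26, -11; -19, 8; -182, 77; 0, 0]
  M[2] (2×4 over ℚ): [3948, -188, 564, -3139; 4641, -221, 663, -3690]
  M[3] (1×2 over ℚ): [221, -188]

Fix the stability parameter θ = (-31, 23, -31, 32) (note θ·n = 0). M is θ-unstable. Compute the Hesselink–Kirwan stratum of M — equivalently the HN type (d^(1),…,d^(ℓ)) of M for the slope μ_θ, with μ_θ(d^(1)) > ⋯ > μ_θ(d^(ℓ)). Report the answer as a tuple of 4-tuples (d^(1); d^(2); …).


Via rank(M_{q-1}∘⋯∘M_p): M ≅ I[1,2], I[1,3], I[2,2], I[2,4].
μ_θ-semistable layers: μ^(1)=32; μ^(2)=23; μ^(3)=-4; μ^(4)=-31

((0, 0, 0, 1); (0, 2, 0, 0); (0, 2, 2, 0); (2, 0, 0, 0))


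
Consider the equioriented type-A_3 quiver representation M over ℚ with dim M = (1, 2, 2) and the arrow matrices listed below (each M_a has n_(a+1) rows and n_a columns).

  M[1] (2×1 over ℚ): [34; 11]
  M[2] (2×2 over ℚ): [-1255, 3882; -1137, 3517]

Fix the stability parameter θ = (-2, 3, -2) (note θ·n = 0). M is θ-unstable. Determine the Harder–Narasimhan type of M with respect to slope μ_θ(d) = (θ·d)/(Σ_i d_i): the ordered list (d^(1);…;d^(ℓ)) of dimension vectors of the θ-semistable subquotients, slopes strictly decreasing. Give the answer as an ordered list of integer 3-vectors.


Interval decomposition of M: I[1,3], I[2,3].
HN type (ℓ=2): μ^(1)=1/2; μ^(2)=-2

((0, 2, 2); (1, 0, 0))


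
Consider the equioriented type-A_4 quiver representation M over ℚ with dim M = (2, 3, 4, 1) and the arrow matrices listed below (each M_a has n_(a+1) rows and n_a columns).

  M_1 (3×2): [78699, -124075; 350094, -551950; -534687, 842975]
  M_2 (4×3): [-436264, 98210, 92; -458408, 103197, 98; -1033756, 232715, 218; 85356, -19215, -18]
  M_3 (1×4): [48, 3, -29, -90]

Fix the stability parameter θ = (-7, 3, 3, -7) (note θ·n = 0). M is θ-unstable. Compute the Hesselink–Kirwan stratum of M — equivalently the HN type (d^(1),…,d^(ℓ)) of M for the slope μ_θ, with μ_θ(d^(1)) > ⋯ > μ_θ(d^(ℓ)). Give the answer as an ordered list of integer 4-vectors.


Barcode: M ≅ I[1,1], I[1,2], I[2,3], I[2,4], I[3,3]^2. HN layers by μ_θ (3 steps, strictly decreasing):
  μ^(1)=3; μ^(2)=-1/3; μ^(3)=-7

((0, 2, 3, 0); (0, 1, 1, 1); (2, 0, 0, 0))


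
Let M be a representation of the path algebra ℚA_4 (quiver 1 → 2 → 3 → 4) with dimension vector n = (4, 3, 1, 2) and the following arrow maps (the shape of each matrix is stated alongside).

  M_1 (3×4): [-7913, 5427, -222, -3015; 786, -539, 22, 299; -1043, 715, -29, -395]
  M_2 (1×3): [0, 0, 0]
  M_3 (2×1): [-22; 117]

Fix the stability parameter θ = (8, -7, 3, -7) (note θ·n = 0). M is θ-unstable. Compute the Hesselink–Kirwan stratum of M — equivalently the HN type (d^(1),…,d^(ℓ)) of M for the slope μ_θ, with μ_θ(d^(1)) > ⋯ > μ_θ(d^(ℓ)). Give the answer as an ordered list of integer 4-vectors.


Interval decomposition of M: I[1,1], I[1,2]^3, I[3,4], I[4,4].
HN type (ℓ=4): μ^(1)=8; μ^(2)=1/2; μ^(3)=-2; μ^(4)=-7

((1, 0, 0, 0); (3, 3, 0, 0); (0, 0, 1, 1); (0, 0, 0, 1))


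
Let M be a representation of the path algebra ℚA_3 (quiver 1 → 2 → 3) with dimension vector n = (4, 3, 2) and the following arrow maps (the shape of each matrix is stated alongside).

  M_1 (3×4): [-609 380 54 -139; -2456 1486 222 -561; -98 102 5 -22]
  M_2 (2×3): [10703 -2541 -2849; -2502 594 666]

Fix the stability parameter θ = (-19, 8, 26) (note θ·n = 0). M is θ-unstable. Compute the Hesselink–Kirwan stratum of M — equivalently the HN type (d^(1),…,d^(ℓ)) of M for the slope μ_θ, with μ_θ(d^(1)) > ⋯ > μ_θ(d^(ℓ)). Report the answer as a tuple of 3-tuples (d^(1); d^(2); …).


Via rank(M_{q-1}∘⋯∘M_p): M ≅ I[1,1], I[1,2]^2, I[1,3], I[3,3].
μ_θ-semistable layers: μ^(1)=26; μ^(2)=8; μ^(3)=-19

((0, 0, 2); (0, 3, 0); (4, 0, 0))


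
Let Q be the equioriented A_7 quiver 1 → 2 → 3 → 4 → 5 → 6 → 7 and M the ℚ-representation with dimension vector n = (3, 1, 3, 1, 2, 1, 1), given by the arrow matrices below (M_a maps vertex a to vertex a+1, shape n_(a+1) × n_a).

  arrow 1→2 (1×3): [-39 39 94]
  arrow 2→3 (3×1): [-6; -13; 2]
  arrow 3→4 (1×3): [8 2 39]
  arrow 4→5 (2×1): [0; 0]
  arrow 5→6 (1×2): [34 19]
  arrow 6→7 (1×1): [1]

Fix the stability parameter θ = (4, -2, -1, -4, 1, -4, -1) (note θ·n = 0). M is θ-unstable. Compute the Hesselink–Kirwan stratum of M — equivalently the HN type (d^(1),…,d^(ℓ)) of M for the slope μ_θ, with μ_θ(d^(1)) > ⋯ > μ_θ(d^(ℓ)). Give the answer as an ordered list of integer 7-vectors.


Barcode: M ≅ I[1,1]^2, I[1,4], I[3,3]^2, I[5,5], I[5,7]. HN layers by μ_θ (5 steps, strictly decreasing):
  μ^(1)=4; μ^(2)=1; μ^(3)=-3/4; μ^(4)=-1; μ^(5)=-3/2

((2, 0, 0, 0, 0, 0, 0); (0, 0, 0, 0, 1, 0, 0); (1, 1, 1, 1, 0, 0, 0); (0, 0, 2, 0, 0, 0, 1); (0, 0, 0, 0, 1, 1, 0))


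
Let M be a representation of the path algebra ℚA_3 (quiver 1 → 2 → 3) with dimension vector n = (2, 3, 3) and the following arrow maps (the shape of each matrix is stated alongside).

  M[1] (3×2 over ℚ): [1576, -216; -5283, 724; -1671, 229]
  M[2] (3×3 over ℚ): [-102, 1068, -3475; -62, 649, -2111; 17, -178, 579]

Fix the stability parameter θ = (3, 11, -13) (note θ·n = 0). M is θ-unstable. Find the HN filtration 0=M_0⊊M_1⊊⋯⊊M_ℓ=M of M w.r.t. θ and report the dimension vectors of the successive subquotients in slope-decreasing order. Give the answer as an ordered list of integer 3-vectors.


Interval decomposition of M: I[1,3]^2, I[2,3].
HN type (ℓ=2): μ^(1)=1/3; μ^(2)=-1

((2, 2, 2); (0, 1, 1))


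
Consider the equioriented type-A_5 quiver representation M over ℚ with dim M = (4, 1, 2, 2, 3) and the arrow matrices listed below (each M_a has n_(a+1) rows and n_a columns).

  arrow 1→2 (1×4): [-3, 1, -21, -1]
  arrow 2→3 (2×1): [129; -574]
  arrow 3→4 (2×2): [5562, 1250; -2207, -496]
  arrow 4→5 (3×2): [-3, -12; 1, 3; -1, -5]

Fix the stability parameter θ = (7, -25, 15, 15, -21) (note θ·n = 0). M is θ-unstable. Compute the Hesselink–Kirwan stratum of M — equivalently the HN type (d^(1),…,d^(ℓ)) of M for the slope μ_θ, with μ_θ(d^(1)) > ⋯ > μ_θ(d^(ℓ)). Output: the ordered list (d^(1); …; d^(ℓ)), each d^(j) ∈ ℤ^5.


Barcode: M ≅ I[1,1]^3, I[1,5], I[3,5], I[5,5]. HN layers by μ_θ (4 steps, strictly decreasing):
  μ^(1)=7; μ^(2)=3; μ^(3)=-9; μ^(4)=-21

((3, 0, 0, 0, 0); (0, 0, 2, 2, 2); (1, 1, 0, 0, 0); (0, 0, 0, 0, 1))


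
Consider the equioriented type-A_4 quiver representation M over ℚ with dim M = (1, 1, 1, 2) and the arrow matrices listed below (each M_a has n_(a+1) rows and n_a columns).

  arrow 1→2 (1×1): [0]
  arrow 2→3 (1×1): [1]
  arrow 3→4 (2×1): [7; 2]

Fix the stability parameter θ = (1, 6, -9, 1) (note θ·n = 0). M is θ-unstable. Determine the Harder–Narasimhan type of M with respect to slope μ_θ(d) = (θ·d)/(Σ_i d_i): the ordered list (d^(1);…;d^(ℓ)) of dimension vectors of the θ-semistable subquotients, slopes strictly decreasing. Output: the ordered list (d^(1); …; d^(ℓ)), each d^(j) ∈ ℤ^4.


Via rank(M_{q-1}∘⋯∘M_p): M ≅ I[1,1], I[2,4], I[4,4].
μ_θ-semistable layers: μ^(1)=1; μ^(2)=-3/2

((1, 0, 0, 2); (0, 1, 1, 0))


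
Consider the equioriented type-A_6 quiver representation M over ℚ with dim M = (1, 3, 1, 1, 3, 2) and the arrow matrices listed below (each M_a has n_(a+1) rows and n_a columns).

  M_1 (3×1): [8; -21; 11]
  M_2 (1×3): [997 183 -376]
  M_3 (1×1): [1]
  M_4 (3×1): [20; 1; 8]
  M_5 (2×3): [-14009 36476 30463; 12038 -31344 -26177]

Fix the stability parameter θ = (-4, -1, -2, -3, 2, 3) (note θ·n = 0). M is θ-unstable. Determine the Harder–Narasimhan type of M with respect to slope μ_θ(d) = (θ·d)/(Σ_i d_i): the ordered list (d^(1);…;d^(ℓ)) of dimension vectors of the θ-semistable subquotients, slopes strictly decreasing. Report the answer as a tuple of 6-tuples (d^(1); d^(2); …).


Interval decomposition of M: I[1,5], I[2,2]^2, I[5,6]^2.
HN type (ℓ=5): μ^(1)=3; μ^(2)=2; μ^(3)=-1; μ^(4)=-2; μ^(5)=-4

((0, 0, 0, 0, 0, 2); (0, 0, 0, 0, 3, 0); (0, 2, 0, 0, 0, 0); (0, 1, 1, 1, 0, 0); (1, 0, 0, 0, 0, 0))


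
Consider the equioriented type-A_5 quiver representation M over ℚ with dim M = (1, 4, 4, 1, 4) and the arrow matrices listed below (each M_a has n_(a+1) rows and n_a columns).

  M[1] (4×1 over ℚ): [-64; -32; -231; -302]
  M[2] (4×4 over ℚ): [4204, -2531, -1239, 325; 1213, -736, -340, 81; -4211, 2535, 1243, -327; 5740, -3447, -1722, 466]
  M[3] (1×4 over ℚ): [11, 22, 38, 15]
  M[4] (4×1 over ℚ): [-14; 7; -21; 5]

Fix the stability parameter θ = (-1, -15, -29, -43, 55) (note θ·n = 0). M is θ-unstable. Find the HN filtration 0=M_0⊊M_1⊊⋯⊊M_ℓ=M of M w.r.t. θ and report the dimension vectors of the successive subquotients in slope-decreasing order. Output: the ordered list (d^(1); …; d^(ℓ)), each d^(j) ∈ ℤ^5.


Via rank(M_{q-1}∘⋯∘M_p): M ≅ I[1,5], I[2,3]^3, I[5,5]^3.
μ_θ-semistable layers: μ^(1)=55; μ^(2)=-22

((0, 0, 0, 0, 4); (1, 4, 4, 1, 0))


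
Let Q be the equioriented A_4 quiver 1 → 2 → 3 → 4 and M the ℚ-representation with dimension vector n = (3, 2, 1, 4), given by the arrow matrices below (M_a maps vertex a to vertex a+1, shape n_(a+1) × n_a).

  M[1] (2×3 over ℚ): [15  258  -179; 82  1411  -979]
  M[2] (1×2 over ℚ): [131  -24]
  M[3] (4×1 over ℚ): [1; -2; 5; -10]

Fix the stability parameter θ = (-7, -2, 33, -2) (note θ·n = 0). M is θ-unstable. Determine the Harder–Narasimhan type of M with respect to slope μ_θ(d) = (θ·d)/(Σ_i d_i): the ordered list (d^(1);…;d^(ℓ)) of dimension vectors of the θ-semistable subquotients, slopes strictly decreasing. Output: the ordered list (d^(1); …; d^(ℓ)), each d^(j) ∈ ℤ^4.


Barcode: M ≅ I[1,1], I[1,2], I[1,4], I[4,4]^3. HN layers by μ_θ (3 steps, strictly decreasing):
  μ^(1)=31/2; μ^(2)=-2; μ^(3)=-7

((0, 0, 1, 1); (0, 2, 0, 3); (3, 0, 0, 0))


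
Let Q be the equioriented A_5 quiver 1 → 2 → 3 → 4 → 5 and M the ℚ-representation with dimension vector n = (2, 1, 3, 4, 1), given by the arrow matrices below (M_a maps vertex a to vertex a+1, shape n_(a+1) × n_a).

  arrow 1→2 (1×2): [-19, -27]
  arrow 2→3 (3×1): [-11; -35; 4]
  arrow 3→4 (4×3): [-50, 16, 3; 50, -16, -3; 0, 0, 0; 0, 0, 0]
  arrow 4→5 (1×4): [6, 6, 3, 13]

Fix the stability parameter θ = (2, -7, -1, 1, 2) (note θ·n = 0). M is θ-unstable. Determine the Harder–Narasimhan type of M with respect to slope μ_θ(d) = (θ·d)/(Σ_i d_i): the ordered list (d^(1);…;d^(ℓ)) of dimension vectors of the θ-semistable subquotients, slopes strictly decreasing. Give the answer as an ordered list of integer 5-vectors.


Barcode: M ≅ I[1,1], I[1,4], I[3,3]^2, I[4,4]^2, I[4,5]. HN layers by μ_θ (4 steps, strictly decreasing):
  μ^(1)=2; μ^(2)=1; μ^(3)=-1; μ^(4)=-5/2

((1, 0, 0, 0, 1); (0, 0, 0, 4, 0); (0, 0, 3, 0, 0); (1, 1, 0, 0, 0))


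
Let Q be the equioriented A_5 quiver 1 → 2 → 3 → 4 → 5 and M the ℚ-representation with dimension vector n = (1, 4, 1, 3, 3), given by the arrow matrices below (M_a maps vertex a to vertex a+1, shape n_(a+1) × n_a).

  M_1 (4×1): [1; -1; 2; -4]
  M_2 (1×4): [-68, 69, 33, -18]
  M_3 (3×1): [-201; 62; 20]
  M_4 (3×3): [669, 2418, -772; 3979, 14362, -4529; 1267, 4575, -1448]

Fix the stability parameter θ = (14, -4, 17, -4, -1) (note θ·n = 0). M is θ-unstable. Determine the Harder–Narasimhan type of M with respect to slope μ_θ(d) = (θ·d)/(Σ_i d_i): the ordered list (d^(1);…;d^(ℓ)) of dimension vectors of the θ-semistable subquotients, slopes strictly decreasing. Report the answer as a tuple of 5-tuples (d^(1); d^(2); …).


Interval decomposition of M: I[1,5], I[2,2]^3, I[4,5]^2.
HN type (ℓ=3): μ^(1)=22/5; μ^(2)=-1; μ^(3)=-4

((1, 1, 1, 1, 1); (0, 0, 0, 0, 2); (0, 3, 0, 2, 0))


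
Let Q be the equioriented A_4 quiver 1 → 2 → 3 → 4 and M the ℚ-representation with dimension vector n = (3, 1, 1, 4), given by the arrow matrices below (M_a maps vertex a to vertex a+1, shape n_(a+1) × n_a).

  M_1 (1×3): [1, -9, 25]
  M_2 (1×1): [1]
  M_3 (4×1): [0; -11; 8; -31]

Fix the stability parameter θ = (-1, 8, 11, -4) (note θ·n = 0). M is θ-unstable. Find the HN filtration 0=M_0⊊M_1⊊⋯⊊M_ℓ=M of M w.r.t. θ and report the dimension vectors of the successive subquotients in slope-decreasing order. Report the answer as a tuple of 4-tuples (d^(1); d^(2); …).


Via rank(M_{q-1}∘⋯∘M_p): M ≅ I[1,1]^2, I[1,4], I[4,4]^3.
μ_θ-semistable layers: μ^(1)=5; μ^(2)=-1; μ^(3)=-4

((0, 1, 1, 1); (3, 0, 0, 0); (0, 0, 0, 3))


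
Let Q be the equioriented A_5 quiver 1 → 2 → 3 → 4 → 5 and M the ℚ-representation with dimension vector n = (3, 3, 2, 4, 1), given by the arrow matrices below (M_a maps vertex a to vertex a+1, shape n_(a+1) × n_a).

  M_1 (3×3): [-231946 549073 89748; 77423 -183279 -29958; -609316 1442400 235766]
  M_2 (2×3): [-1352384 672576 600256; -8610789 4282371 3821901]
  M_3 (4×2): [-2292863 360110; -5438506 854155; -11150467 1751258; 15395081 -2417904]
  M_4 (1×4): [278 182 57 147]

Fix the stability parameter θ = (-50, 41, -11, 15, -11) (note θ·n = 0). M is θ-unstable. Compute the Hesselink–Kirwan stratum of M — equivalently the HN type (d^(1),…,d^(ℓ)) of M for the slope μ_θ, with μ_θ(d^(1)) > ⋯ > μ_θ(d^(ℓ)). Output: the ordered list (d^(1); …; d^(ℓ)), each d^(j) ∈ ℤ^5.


Via rank(M_{q-1}∘⋯∘M_p): M ≅ I[1,2]^2, I[1,4], I[3,5], I[4,4]^2.
μ_θ-semistable layers: μ^(1)=41; μ^(2)=15; μ^(3)=2; μ^(4)=-11; μ^(5)=-50

((0, 2, 0, 0, 0); (0, 1, 1, 3, 0); (0, 0, 0, 1, 1); (0, 0, 1, 0, 0); (3, 0, 0, 0, 0))


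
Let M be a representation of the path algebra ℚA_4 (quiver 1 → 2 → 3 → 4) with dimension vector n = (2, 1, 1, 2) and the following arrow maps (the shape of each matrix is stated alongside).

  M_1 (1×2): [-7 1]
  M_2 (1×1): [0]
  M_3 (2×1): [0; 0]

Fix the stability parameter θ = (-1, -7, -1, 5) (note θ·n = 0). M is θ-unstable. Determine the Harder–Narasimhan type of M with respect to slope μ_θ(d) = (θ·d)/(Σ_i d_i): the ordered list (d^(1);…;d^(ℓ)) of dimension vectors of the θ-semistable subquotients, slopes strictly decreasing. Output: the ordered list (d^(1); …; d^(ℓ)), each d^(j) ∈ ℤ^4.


Via rank(M_{q-1}∘⋯∘M_p): M ≅ I[1,1], I[1,2], I[3,3], I[4,4]^2.
μ_θ-semistable layers: μ^(1)=5; μ^(2)=-1; μ^(3)=-4

((0, 0, 0, 2); (1, 0, 1, 0); (1, 1, 0, 0))


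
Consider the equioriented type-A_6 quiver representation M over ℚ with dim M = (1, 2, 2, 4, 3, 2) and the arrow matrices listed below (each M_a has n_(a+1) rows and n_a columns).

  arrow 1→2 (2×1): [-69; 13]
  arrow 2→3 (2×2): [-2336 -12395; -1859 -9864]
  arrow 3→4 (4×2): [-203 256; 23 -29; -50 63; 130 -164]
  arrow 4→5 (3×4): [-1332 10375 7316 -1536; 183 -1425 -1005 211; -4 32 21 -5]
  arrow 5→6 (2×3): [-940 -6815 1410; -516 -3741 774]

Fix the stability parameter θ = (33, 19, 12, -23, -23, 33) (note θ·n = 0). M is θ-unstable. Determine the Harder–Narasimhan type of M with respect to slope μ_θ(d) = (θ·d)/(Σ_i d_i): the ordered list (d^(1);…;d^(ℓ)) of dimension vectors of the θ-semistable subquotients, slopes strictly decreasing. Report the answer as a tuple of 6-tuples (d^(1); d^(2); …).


Barcode: M ≅ I[1,5], I[2,5], I[4,4], I[4,6], I[6,6]. HN layers by μ_θ (4 steps, strictly decreasing):
  μ^(1)=33; μ^(2)=18/5; μ^(3)=-15/4; μ^(4)=-23

((0, 0, 0, 0, 0, 2); (1, 1, 1, 1, 1, 0); (0, 1, 1, 1, 1, 0); (0, 0, 0, 2, 1, 0))


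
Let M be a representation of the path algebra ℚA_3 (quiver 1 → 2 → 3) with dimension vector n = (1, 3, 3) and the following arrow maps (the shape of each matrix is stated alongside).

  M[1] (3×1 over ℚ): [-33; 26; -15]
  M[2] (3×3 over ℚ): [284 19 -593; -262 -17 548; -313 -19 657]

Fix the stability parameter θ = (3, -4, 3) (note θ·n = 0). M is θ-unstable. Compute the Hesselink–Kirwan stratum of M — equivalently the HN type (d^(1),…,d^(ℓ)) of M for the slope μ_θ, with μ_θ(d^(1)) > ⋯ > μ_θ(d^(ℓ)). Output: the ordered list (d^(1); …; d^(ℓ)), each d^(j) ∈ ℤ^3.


Via rank(M_{q-1}∘⋯∘M_p): M ≅ I[1,3], I[2,3]^2.
μ_θ-semistable layers: μ^(1)=3; μ^(2)=-1/2; μ^(3)=-4

((0, 0, 3); (1, 1, 0); (0, 2, 0))
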